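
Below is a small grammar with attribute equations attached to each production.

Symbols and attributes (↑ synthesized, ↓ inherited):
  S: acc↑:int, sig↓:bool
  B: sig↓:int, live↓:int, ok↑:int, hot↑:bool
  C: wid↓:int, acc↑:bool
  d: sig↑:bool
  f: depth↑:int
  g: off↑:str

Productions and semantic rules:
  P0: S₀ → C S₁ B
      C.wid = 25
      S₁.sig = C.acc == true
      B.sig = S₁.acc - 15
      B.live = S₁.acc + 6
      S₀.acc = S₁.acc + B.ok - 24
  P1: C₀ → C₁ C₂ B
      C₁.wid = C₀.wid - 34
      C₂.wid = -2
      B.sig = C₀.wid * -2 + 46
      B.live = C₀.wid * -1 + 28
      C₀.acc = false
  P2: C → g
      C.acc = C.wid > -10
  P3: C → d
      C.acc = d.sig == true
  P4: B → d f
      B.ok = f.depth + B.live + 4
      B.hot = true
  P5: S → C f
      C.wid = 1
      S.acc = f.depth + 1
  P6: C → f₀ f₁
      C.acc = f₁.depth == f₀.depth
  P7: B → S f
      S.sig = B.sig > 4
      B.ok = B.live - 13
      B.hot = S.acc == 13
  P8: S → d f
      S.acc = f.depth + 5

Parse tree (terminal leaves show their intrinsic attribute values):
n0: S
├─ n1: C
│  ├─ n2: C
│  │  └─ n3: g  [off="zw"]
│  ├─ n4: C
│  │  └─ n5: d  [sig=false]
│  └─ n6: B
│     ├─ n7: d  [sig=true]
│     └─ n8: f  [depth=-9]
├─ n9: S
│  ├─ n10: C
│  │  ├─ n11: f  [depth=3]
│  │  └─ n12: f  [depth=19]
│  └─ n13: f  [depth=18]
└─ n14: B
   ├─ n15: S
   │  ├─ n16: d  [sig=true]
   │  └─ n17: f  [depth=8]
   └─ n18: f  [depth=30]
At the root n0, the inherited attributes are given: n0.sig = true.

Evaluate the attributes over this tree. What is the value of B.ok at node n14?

1. n0.sig = true  [given at root]
2. n1.wid = 25  [25]
3. n2.wid = -9  [C₀.wid - 34]
4. n3.off = "zw"  [terminal]
5. n2.acc = true  [C.wid > -10]
6. n4.wid = -2  [-2]
7. n5.sig = false  [terminal]
8. n4.acc = false  [d.sig == true]
9. n6.sig = -4  [C₀.wid * -2 + 46]
10. n6.live = 3  [C₀.wid * -1 + 28]
11. n7.sig = true  [terminal]
12. n8.depth = -9  [terminal]
13. n6.ok = -2  [f.depth + B.live + 4]
14. n6.hot = true  [true]
15. n1.acc = false  [false]
16. n9.sig = false  [C.acc == true]
17. n10.wid = 1  [1]
18. n11.depth = 3  [terminal]
19. n12.depth = 19  [terminal]
20. n10.acc = false  [f₁.depth == f₀.depth]
21. n13.depth = 18  [terminal]
22. n9.acc = 19  [f.depth + 1]
23. n14.sig = 4  [S₁.acc - 15]
24. n14.live = 25  [S₁.acc + 6]
25. n15.sig = false  [B.sig > 4]
26. n16.sig = true  [terminal]
27. n17.depth = 8  [terminal]
28. n15.acc = 13  [f.depth + 5]
29. n18.depth = 30  [terminal]
30. n14.ok = 12  [B.live - 13]
31. n14.hot = true  [S.acc == 13]
32. n0.acc = 7  [S₁.acc + B.ok - 24]

12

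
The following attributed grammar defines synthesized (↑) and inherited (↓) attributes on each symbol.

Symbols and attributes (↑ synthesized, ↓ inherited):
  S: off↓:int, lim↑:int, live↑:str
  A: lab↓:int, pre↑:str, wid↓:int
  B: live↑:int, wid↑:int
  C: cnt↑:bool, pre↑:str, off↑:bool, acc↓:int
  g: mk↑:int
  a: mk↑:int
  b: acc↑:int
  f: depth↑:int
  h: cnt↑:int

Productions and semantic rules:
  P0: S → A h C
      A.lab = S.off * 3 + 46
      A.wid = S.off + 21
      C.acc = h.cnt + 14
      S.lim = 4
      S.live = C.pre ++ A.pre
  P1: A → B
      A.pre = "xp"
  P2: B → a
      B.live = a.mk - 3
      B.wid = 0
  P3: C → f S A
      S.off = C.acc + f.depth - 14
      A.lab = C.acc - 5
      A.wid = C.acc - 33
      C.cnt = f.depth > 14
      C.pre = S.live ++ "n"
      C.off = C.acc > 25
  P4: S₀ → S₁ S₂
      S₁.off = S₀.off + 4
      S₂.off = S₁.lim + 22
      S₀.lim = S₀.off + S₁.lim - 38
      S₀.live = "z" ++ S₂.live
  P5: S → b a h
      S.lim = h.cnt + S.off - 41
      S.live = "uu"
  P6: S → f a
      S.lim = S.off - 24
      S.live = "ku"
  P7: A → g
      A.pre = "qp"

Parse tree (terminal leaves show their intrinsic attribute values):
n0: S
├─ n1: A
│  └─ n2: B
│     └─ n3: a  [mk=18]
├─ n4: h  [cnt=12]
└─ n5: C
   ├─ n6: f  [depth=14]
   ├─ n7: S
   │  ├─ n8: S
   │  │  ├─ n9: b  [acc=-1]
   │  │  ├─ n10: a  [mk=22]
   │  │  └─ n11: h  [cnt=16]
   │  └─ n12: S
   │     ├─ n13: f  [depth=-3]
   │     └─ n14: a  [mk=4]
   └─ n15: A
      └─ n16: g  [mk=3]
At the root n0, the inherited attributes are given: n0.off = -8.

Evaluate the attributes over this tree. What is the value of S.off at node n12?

1. n0.off = -8  [given at root]
2. n1.lab = 22  [S.off * 3 + 46]
3. n1.wid = 13  [S.off + 21]
4. n3.mk = 18  [terminal]
5. n2.live = 15  [a.mk - 3]
6. n2.wid = 0  [0]
7. n1.pre = "xp"  ["xp"]
8. n4.cnt = 12  [terminal]
9. n5.acc = 26  [h.cnt + 14]
10. n6.depth = 14  [terminal]
11. n7.off = 26  [C.acc + f.depth - 14]
12. n8.off = 30  [S₀.off + 4]
13. n9.acc = -1  [terminal]
14. n10.mk = 22  [terminal]
15. n11.cnt = 16  [terminal]
16. n8.lim = 5  [h.cnt + S.off - 41]
17. n8.live = "uu"  ["uu"]
18. n12.off = 27  [S₁.lim + 22]
19. n13.depth = -3  [terminal]
20. n14.mk = 4  [terminal]
21. n12.lim = 3  [S.off - 24]
22. n12.live = "ku"  ["ku"]
23. n7.lim = -7  [S₀.off + S₁.lim - 38]
24. n7.live = "zku"  ["z" ++ S₂.live]
25. n15.lab = 21  [C.acc - 5]
26. n15.wid = -7  [C.acc - 33]
27. n16.mk = 3  [terminal]
28. n15.pre = "qp"  ["qp"]
29. n5.cnt = false  [f.depth > 14]
30. n5.pre = "zkun"  [S.live ++ "n"]
31. n5.off = true  [C.acc > 25]
32. n0.lim = 4  [4]
33. n0.live = "zkunxp"  [C.pre ++ A.pre]

27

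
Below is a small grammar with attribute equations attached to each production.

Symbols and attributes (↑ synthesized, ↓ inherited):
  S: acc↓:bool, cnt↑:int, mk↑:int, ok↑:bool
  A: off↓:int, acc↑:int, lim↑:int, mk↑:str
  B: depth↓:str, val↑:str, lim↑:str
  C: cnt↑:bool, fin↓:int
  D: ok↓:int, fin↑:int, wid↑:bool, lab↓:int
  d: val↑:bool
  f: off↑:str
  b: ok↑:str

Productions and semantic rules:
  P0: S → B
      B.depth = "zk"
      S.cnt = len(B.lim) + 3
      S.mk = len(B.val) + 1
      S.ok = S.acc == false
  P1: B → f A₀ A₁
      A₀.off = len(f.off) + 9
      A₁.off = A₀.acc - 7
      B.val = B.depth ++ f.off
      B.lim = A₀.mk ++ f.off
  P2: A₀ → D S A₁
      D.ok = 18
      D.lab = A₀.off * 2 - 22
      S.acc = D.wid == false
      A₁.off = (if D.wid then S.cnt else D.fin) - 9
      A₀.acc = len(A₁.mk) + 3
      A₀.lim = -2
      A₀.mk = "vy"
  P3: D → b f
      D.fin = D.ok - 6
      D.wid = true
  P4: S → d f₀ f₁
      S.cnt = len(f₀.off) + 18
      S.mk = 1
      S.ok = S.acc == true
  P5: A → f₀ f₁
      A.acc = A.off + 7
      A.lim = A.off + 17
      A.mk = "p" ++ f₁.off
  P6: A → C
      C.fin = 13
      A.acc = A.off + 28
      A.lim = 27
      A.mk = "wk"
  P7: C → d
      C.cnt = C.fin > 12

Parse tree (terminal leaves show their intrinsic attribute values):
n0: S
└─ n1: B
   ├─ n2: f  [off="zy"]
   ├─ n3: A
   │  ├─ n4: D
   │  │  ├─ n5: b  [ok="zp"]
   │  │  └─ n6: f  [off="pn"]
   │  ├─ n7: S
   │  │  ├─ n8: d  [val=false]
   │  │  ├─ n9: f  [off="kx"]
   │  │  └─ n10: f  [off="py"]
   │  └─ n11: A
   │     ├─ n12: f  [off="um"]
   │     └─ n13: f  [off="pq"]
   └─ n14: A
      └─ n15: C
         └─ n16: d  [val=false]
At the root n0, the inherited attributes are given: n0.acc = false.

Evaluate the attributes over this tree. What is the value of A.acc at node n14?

1. n0.acc = false  [given at root]
2. n1.depth = "zk"  ["zk"]
3. n2.off = "zy"  [terminal]
4. n3.off = 11  [len(f.off) + 9]
5. n4.ok = 18  [18]
6. n4.lab = 0  [A₀.off * 2 - 22]
7. n5.ok = "zp"  [terminal]
8. n6.off = "pn"  [terminal]
9. n4.fin = 12  [D.ok - 6]
10. n4.wid = true  [true]
11. n7.acc = false  [D.wid == false]
12. n8.val = false  [terminal]
13. n9.off = "kx"  [terminal]
14. n10.off = "py"  [terminal]
15. n7.cnt = 20  [len(f₀.off) + 18]
16. n7.mk = 1  [1]
17. n7.ok = false  [S.acc == true]
18. n11.off = 11  [(if D.wid then S.cnt else D.fin) - 9]
19. n12.off = "um"  [terminal]
20. n13.off = "pq"  [terminal]
21. n11.acc = 18  [A.off + 7]
22. n11.lim = 28  [A.off + 17]
23. n11.mk = "ppq"  ["p" ++ f₁.off]
24. n3.acc = 6  [len(A₁.mk) + 3]
25. n3.lim = -2  [-2]
26. n3.mk = "vy"  ["vy"]
27. n14.off = -1  [A₀.acc - 7]
28. n15.fin = 13  [13]
29. n16.val = false  [terminal]
30. n15.cnt = true  [C.fin > 12]
31. n14.acc = 27  [A.off + 28]
32. n14.lim = 27  [27]
33. n14.mk = "wk"  ["wk"]
34. n1.val = "zkzy"  [B.depth ++ f.off]
35. n1.lim = "vyzy"  [A₀.mk ++ f.off]
36. n0.cnt = 7  [len(B.lim) + 3]
37. n0.mk = 5  [len(B.val) + 1]
38. n0.ok = true  [S.acc == false]

27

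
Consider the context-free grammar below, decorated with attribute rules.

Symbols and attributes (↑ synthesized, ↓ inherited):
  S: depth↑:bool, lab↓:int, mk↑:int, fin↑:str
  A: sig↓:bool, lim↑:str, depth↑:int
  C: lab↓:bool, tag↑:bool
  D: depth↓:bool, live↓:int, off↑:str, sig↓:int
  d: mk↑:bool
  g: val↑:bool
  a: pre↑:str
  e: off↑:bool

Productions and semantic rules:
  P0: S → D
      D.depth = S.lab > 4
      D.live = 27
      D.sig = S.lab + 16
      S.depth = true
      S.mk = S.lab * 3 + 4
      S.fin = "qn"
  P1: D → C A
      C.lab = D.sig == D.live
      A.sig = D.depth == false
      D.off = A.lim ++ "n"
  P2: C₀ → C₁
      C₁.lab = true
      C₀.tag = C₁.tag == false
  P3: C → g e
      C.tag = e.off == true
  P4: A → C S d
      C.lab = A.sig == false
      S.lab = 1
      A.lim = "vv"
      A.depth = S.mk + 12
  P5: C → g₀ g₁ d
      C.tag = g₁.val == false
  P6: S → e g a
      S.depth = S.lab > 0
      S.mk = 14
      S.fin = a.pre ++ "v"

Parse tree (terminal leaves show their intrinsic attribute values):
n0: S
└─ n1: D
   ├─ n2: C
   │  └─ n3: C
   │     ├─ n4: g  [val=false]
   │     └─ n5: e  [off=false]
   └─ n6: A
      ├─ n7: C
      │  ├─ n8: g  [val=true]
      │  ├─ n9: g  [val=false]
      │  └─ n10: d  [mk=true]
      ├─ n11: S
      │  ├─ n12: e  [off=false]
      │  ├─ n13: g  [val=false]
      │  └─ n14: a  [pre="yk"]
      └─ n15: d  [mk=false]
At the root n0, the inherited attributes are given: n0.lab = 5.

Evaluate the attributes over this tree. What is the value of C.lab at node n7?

true

1. n0.lab = 5  [given at root]
2. n1.depth = true  [S.lab > 4]
3. n1.live = 27  [27]
4. n1.sig = 21  [S.lab + 16]
5. n2.lab = false  [D.sig == D.live]
6. n3.lab = true  [true]
7. n4.val = false  [terminal]
8. n5.off = false  [terminal]
9. n3.tag = false  [e.off == true]
10. n2.tag = true  [C₁.tag == false]
11. n6.sig = false  [D.depth == false]
12. n7.lab = true  [A.sig == false]
13. n8.val = true  [terminal]
14. n9.val = false  [terminal]
15. n10.mk = true  [terminal]
16. n7.tag = true  [g₁.val == false]
17. n11.lab = 1  [1]
18. n12.off = false  [terminal]
19. n13.val = false  [terminal]
20. n14.pre = "yk"  [terminal]
21. n11.depth = true  [S.lab > 0]
22. n11.mk = 14  [14]
23. n11.fin = "ykv"  [a.pre ++ "v"]
24. n15.mk = false  [terminal]
25. n6.lim = "vv"  ["vv"]
26. n6.depth = 26  [S.mk + 12]
27. n1.off = "vvn"  [A.lim ++ "n"]
28. n0.depth = true  [true]
29. n0.mk = 19  [S.lab * 3 + 4]
30. n0.fin = "qn"  ["qn"]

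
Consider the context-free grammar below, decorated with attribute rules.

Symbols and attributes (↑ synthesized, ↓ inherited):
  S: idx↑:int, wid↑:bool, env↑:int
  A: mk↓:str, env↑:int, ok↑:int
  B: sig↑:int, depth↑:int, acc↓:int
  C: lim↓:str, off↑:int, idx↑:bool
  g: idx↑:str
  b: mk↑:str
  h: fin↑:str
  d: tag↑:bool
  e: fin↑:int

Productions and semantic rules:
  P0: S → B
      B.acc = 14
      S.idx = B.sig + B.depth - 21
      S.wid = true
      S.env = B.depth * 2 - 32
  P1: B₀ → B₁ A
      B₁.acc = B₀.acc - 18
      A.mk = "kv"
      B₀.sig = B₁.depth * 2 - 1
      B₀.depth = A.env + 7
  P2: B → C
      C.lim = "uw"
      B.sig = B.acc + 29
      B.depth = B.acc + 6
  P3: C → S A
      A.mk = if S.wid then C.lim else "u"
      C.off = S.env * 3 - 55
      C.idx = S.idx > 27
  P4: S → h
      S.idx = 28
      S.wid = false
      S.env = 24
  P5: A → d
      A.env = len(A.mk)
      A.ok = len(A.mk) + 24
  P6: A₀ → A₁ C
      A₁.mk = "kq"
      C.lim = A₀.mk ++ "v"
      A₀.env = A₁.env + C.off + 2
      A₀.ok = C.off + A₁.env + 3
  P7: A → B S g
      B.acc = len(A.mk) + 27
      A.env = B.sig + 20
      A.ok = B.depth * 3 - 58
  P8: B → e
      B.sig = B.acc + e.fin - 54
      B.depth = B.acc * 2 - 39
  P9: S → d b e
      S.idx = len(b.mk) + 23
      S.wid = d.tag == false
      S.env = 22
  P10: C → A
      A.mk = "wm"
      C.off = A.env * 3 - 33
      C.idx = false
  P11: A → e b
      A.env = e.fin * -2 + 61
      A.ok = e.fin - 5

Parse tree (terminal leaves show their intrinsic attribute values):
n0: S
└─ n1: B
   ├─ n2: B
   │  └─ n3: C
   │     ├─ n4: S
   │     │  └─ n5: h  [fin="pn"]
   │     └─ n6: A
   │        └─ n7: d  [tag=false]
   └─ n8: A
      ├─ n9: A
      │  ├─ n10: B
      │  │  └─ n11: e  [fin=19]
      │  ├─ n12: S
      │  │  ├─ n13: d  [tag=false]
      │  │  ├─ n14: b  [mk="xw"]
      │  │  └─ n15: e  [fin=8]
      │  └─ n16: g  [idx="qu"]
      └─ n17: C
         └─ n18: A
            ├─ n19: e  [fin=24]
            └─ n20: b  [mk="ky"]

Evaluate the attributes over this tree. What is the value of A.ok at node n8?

1. n1.acc = 14  [14]
2. n2.acc = -4  [B₀.acc - 18]
3. n3.lim = "uw"  ["uw"]
4. n5.fin = "pn"  [terminal]
5. n4.idx = 28  [28]
6. n4.wid = false  [false]
7. n4.env = 24  [24]
8. n6.mk = "u"  [if S.wid then C.lim else "u"]
9. n7.tag = false  [terminal]
10. n6.env = 1  [len(A.mk)]
11. n6.ok = 25  [len(A.mk) + 24]
12. n3.off = 17  [S.env * 3 - 55]
13. n3.idx = true  [S.idx > 27]
14. n2.sig = 25  [B.acc + 29]
15. n2.depth = 2  [B.acc + 6]
16. n8.mk = "kv"  ["kv"]
17. n9.mk = "kq"  ["kq"]
18. n10.acc = 29  [len(A.mk) + 27]
19. n11.fin = 19  [terminal]
20. n10.sig = -6  [B.acc + e.fin - 54]
21. n10.depth = 19  [B.acc * 2 - 39]
22. n13.tag = false  [terminal]
23. n14.mk = "xw"  [terminal]
24. n15.fin = 8  [terminal]
25. n12.idx = 25  [len(b.mk) + 23]
26. n12.wid = true  [d.tag == false]
27. n12.env = 22  [22]
28. n16.idx = "qu"  [terminal]
29. n9.env = 14  [B.sig + 20]
30. n9.ok = -1  [B.depth * 3 - 58]
31. n17.lim = "kvv"  [A₀.mk ++ "v"]
32. n18.mk = "wm"  ["wm"]
33. n19.fin = 24  [terminal]
34. n20.mk = "ky"  [terminal]
35. n18.env = 13  [e.fin * -2 + 61]
36. n18.ok = 19  [e.fin - 5]
37. n17.off = 6  [A.env * 3 - 33]
38. n17.idx = false  [false]
39. n8.env = 22  [A₁.env + C.off + 2]
40. n8.ok = 23  [C.off + A₁.env + 3]
41. n1.sig = 3  [B₁.depth * 2 - 1]
42. n1.depth = 29  [A.env + 7]
43. n0.idx = 11  [B.sig + B.depth - 21]
44. n0.wid = true  [true]
45. n0.env = 26  [B.depth * 2 - 32]

23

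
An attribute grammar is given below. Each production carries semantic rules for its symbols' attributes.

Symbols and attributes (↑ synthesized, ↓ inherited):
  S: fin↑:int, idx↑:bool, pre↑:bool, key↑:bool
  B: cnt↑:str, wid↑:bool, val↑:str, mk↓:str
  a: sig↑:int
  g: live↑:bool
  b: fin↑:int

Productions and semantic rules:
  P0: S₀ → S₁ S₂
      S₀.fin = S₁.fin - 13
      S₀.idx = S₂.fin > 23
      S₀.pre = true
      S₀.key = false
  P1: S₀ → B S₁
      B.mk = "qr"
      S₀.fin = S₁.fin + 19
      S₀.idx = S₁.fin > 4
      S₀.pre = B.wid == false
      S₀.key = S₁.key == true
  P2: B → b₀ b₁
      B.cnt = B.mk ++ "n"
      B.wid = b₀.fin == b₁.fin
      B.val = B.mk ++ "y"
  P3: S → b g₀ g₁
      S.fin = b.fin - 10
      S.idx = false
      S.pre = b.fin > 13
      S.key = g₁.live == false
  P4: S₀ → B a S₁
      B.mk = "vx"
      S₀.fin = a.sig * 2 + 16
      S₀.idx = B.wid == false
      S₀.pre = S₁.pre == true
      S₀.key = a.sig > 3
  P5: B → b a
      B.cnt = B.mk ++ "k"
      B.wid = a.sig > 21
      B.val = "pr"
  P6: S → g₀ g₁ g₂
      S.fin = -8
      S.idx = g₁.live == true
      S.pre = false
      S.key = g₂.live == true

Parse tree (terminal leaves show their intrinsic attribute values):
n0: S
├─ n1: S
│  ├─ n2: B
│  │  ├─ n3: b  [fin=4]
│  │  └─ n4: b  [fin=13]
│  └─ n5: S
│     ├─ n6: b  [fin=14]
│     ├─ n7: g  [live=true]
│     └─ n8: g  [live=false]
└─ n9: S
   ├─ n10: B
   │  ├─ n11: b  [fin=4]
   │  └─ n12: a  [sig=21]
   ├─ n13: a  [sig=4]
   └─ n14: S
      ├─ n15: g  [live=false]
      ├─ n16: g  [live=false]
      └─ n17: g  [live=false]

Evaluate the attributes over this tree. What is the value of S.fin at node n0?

10

1. n2.mk = "qr"  ["qr"]
2. n3.fin = 4  [terminal]
3. n4.fin = 13  [terminal]
4. n2.cnt = "qrn"  [B.mk ++ "n"]
5. n2.wid = false  [b₀.fin == b₁.fin]
6. n2.val = "qry"  [B.mk ++ "y"]
7. n6.fin = 14  [terminal]
8. n7.live = true  [terminal]
9. n8.live = false  [terminal]
10. n5.fin = 4  [b.fin - 10]
11. n5.idx = false  [false]
12. n5.pre = true  [b.fin > 13]
13. n5.key = true  [g₁.live == false]
14. n1.fin = 23  [S₁.fin + 19]
15. n1.idx = false  [S₁.fin > 4]
16. n1.pre = true  [B.wid == false]
17. n1.key = true  [S₁.key == true]
18. n10.mk = "vx"  ["vx"]
19. n11.fin = 4  [terminal]
20. n12.sig = 21  [terminal]
21. n10.cnt = "vxk"  [B.mk ++ "k"]
22. n10.wid = false  [a.sig > 21]
23. n10.val = "pr"  ["pr"]
24. n13.sig = 4  [terminal]
25. n15.live = false  [terminal]
26. n16.live = false  [terminal]
27. n17.live = false  [terminal]
28. n14.fin = -8  [-8]
29. n14.idx = false  [g₁.live == true]
30. n14.pre = false  [false]
31. n14.key = false  [g₂.live == true]
32. n9.fin = 24  [a.sig * 2 + 16]
33. n9.idx = true  [B.wid == false]
34. n9.pre = false  [S₁.pre == true]
35. n9.key = true  [a.sig > 3]
36. n0.fin = 10  [S₁.fin - 13]
37. n0.idx = true  [S₂.fin > 23]
38. n0.pre = true  [true]
39. n0.key = false  [false]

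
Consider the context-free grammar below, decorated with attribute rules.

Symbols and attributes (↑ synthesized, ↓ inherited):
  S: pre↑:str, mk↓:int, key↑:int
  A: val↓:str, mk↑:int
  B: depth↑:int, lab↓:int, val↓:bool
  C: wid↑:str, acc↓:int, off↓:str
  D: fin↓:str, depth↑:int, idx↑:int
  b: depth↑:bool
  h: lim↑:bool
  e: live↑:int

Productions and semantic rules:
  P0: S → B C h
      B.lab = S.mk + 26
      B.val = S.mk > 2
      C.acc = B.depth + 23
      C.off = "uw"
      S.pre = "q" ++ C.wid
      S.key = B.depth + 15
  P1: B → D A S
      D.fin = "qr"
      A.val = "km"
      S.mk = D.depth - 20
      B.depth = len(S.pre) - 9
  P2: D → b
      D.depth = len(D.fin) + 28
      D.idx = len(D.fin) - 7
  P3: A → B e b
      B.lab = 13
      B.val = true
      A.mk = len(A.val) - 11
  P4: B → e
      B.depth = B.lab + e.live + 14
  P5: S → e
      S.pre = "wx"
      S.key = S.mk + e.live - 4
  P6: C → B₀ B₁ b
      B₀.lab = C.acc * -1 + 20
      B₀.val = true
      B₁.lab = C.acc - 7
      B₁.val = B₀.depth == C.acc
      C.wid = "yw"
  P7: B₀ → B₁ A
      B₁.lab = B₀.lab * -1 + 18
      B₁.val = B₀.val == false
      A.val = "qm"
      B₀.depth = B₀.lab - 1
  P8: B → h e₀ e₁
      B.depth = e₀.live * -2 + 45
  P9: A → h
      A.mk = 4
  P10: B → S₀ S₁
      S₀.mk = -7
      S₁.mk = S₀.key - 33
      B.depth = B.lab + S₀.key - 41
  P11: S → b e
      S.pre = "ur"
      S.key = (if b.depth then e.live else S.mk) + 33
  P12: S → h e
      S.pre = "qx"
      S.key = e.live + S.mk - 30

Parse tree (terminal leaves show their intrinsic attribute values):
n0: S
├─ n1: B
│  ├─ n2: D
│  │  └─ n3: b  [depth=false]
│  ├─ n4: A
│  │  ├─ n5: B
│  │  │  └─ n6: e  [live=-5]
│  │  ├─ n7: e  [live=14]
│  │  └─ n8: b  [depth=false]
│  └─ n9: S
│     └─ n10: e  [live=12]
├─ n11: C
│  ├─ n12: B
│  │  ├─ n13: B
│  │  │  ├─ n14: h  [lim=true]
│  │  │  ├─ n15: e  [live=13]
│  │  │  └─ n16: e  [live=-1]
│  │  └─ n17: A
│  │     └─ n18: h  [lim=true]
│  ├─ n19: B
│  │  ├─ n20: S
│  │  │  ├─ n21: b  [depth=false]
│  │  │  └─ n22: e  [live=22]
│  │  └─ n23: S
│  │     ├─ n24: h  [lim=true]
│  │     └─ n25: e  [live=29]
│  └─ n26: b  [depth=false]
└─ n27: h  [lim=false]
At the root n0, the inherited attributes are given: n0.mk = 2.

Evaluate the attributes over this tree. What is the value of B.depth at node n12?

3

1. n0.mk = 2  [given at root]
2. n1.lab = 28  [S.mk + 26]
3. n1.val = false  [S.mk > 2]
4. n2.fin = "qr"  ["qr"]
5. n3.depth = false  [terminal]
6. n2.depth = 30  [len(D.fin) + 28]
7. n2.idx = -5  [len(D.fin) - 7]
8. n4.val = "km"  ["km"]
9. n5.lab = 13  [13]
10. n5.val = true  [true]
11. n6.live = -5  [terminal]
12. n5.depth = 22  [B.lab + e.live + 14]
13. n7.live = 14  [terminal]
14. n8.depth = false  [terminal]
15. n4.mk = -9  [len(A.val) - 11]
16. n9.mk = 10  [D.depth - 20]
17. n10.live = 12  [terminal]
18. n9.pre = "wx"  ["wx"]
19. n9.key = 18  [S.mk + e.live - 4]
20. n1.depth = -7  [len(S.pre) - 9]
21. n11.acc = 16  [B.depth + 23]
22. n11.off = "uw"  ["uw"]
23. n12.lab = 4  [C.acc * -1 + 20]
24. n12.val = true  [true]
25. n13.lab = 14  [B₀.lab * -1 + 18]
26. n13.val = false  [B₀.val == false]
27. n14.lim = true  [terminal]
28. n15.live = 13  [terminal]
29. n16.live = -1  [terminal]
30. n13.depth = 19  [e₀.live * -2 + 45]
31. n17.val = "qm"  ["qm"]
32. n18.lim = true  [terminal]
33. n17.mk = 4  [4]
34. n12.depth = 3  [B₀.lab - 1]
35. n19.lab = 9  [C.acc - 7]
36. n19.val = false  [B₀.depth == C.acc]
37. n20.mk = -7  [-7]
38. n21.depth = false  [terminal]
39. n22.live = 22  [terminal]
40. n20.pre = "ur"  ["ur"]
41. n20.key = 26  [(if b.depth then e.live else S.mk) + 33]
42. n23.mk = -7  [S₀.key - 33]
43. n24.lim = true  [terminal]
44. n25.live = 29  [terminal]
45. n23.pre = "qx"  ["qx"]
46. n23.key = -8  [e.live + S.mk - 30]
47. n19.depth = -6  [B.lab + S₀.key - 41]
48. n26.depth = false  [terminal]
49. n11.wid = "yw"  ["yw"]
50. n27.lim = false  [terminal]
51. n0.pre = "qyw"  ["q" ++ C.wid]
52. n0.key = 8  [B.depth + 15]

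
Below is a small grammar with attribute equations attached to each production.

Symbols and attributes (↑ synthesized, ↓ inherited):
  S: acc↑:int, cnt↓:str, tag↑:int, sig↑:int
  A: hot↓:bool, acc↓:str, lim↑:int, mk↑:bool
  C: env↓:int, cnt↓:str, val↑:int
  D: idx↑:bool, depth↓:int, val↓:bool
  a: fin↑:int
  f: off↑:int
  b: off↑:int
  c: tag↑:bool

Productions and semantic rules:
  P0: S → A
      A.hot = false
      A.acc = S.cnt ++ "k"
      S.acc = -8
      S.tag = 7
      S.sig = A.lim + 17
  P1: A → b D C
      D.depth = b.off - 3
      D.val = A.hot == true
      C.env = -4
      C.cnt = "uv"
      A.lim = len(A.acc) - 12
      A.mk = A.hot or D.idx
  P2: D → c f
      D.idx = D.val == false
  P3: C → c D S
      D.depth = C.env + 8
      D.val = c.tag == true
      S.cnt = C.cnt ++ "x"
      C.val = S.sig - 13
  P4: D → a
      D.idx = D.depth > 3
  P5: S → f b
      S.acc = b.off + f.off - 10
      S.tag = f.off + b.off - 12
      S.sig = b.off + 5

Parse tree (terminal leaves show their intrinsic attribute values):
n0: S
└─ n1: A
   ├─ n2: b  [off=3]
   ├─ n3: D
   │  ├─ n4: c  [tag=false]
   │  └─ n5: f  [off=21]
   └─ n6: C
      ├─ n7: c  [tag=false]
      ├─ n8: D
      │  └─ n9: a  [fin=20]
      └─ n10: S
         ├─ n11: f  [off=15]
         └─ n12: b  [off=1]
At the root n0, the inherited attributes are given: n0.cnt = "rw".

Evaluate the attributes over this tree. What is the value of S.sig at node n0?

1. n0.cnt = "rw"  [given at root]
2. n1.hot = false  [false]
3. n1.acc = "rwk"  [S.cnt ++ "k"]
4. n2.off = 3  [terminal]
5. n3.depth = 0  [b.off - 3]
6. n3.val = false  [A.hot == true]
7. n4.tag = false  [terminal]
8. n5.off = 21  [terminal]
9. n3.idx = true  [D.val == false]
10. n6.env = -4  [-4]
11. n6.cnt = "uv"  ["uv"]
12. n7.tag = false  [terminal]
13. n8.depth = 4  [C.env + 8]
14. n8.val = false  [c.tag == true]
15. n9.fin = 20  [terminal]
16. n8.idx = true  [D.depth > 3]
17. n10.cnt = "uvx"  [C.cnt ++ "x"]
18. n11.off = 15  [terminal]
19. n12.off = 1  [terminal]
20. n10.acc = 6  [b.off + f.off - 10]
21. n10.tag = 4  [f.off + b.off - 12]
22. n10.sig = 6  [b.off + 5]
23. n6.val = -7  [S.sig - 13]
24. n1.lim = -9  [len(A.acc) - 12]
25. n1.mk = true  [A.hot or D.idx]
26. n0.acc = -8  [-8]
27. n0.tag = 7  [7]
28. n0.sig = 8  [A.lim + 17]

8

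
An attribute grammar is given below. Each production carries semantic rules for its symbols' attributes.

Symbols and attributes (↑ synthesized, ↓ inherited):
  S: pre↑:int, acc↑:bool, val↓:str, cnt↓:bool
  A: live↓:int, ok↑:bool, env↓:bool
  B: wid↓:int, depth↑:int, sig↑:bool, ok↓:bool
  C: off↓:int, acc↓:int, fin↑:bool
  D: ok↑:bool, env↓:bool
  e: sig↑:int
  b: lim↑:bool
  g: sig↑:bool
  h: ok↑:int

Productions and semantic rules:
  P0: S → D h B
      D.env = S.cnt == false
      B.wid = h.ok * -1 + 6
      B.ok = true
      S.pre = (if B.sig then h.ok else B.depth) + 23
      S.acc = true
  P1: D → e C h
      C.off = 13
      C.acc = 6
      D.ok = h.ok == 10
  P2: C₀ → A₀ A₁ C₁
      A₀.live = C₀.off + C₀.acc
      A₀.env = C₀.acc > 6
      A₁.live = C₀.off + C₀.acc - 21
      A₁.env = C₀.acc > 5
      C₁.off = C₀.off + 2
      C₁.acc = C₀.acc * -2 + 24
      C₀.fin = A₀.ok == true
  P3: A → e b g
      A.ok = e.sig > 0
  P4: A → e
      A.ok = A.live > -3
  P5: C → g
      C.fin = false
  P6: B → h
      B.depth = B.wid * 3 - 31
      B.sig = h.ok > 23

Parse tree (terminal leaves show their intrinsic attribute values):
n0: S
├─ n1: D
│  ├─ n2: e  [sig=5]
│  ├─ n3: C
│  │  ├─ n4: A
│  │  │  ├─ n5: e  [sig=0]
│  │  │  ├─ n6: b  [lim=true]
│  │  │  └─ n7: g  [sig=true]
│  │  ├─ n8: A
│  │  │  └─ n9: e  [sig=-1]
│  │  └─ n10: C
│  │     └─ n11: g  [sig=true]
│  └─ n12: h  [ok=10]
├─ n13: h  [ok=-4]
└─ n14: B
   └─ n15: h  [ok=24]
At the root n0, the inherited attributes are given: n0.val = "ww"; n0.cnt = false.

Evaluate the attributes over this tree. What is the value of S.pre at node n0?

19

1. n0.val = "ww"  [given at root]
2. n0.cnt = false  [given at root]
3. n1.env = true  [S.cnt == false]
4. n2.sig = 5  [terminal]
5. n3.off = 13  [13]
6. n3.acc = 6  [6]
7. n4.live = 19  [C₀.off + C₀.acc]
8. n4.env = false  [C₀.acc > 6]
9. n5.sig = 0  [terminal]
10. n6.lim = true  [terminal]
11. n7.sig = true  [terminal]
12. n4.ok = false  [e.sig > 0]
13. n8.live = -2  [C₀.off + C₀.acc - 21]
14. n8.env = true  [C₀.acc > 5]
15. n9.sig = -1  [terminal]
16. n8.ok = true  [A.live > -3]
17. n10.off = 15  [C₀.off + 2]
18. n10.acc = 12  [C₀.acc * -2 + 24]
19. n11.sig = true  [terminal]
20. n10.fin = false  [false]
21. n3.fin = false  [A₀.ok == true]
22. n12.ok = 10  [terminal]
23. n1.ok = true  [h.ok == 10]
24. n13.ok = -4  [terminal]
25. n14.wid = 10  [h.ok * -1 + 6]
26. n14.ok = true  [true]
27. n15.ok = 24  [terminal]
28. n14.depth = -1  [B.wid * 3 - 31]
29. n14.sig = true  [h.ok > 23]
30. n0.pre = 19  [(if B.sig then h.ok else B.depth) + 23]
31. n0.acc = true  [true]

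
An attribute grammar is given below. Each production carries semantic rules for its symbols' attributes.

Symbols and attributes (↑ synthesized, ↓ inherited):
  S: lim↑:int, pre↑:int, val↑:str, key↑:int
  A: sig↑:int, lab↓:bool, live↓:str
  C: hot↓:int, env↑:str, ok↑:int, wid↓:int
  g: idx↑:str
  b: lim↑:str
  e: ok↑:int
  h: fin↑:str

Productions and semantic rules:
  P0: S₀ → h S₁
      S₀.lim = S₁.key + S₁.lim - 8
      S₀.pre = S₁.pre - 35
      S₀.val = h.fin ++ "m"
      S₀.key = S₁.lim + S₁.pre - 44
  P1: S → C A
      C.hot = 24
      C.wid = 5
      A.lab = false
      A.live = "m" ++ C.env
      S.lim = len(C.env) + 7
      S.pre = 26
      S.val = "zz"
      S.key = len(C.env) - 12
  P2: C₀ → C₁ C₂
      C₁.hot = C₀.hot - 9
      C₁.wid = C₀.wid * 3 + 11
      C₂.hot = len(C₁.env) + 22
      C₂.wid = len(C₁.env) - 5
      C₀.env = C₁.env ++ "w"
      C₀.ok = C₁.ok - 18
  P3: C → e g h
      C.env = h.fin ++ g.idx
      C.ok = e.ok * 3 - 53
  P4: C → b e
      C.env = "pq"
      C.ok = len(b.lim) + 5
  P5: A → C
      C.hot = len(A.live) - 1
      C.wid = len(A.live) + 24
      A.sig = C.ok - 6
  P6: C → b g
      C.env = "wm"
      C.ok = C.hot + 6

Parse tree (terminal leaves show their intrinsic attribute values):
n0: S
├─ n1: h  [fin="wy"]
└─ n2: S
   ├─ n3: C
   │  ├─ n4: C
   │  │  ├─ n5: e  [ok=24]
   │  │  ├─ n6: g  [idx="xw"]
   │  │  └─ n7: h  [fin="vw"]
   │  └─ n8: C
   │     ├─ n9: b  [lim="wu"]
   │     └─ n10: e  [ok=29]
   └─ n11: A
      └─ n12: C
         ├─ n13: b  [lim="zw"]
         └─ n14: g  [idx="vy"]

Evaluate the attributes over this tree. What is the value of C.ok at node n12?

11

1. n1.fin = "wy"  [terminal]
2. n3.hot = 24  [24]
3. n3.wid = 5  [5]
4. n4.hot = 15  [C₀.hot - 9]
5. n4.wid = 26  [C₀.wid * 3 + 11]
6. n5.ok = 24  [terminal]
7. n6.idx = "xw"  [terminal]
8. n7.fin = "vw"  [terminal]
9. n4.env = "vwxw"  [h.fin ++ g.idx]
10. n4.ok = 19  [e.ok * 3 - 53]
11. n8.hot = 26  [len(C₁.env) + 22]
12. n8.wid = -1  [len(C₁.env) - 5]
13. n9.lim = "wu"  [terminal]
14. n10.ok = 29  [terminal]
15. n8.env = "pq"  ["pq"]
16. n8.ok = 7  [len(b.lim) + 5]
17. n3.env = "vwxww"  [C₁.env ++ "w"]
18. n3.ok = 1  [C₁.ok - 18]
19. n11.lab = false  [false]
20. n11.live = "mvwxww"  ["m" ++ C.env]
21. n12.hot = 5  [len(A.live) - 1]
22. n12.wid = 30  [len(A.live) + 24]
23. n13.lim = "zw"  [terminal]
24. n14.idx = "vy"  [terminal]
25. n12.env = "wm"  ["wm"]
26. n12.ok = 11  [C.hot + 6]
27. n11.sig = 5  [C.ok - 6]
28. n2.lim = 12  [len(C.env) + 7]
29. n2.pre = 26  [26]
30. n2.val = "zz"  ["zz"]
31. n2.key = -7  [len(C.env) - 12]
32. n0.lim = -3  [S₁.key + S₁.lim - 8]
33. n0.pre = -9  [S₁.pre - 35]
34. n0.val = "wym"  [h.fin ++ "m"]
35. n0.key = -6  [S₁.lim + S₁.pre - 44]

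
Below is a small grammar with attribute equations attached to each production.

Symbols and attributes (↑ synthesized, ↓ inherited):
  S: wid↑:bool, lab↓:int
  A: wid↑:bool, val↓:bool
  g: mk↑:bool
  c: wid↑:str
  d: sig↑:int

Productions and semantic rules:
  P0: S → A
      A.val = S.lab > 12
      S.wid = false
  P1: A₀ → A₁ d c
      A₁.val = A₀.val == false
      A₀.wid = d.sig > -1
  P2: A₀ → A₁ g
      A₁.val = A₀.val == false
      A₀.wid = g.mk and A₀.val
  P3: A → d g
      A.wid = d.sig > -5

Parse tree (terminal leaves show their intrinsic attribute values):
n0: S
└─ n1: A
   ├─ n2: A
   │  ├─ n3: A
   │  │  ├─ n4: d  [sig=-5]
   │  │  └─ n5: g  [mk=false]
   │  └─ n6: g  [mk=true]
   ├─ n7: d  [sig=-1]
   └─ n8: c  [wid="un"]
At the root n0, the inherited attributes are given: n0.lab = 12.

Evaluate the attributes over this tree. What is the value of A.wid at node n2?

1. n0.lab = 12  [given at root]
2. n1.val = false  [S.lab > 12]
3. n2.val = true  [A₀.val == false]
4. n3.val = false  [A₀.val == false]
5. n4.sig = -5  [terminal]
6. n5.mk = false  [terminal]
7. n3.wid = false  [d.sig > -5]
8. n6.mk = true  [terminal]
9. n2.wid = true  [g.mk and A₀.val]
10. n7.sig = -1  [terminal]
11. n8.wid = "un"  [terminal]
12. n1.wid = false  [d.sig > -1]
13. n0.wid = false  [false]

true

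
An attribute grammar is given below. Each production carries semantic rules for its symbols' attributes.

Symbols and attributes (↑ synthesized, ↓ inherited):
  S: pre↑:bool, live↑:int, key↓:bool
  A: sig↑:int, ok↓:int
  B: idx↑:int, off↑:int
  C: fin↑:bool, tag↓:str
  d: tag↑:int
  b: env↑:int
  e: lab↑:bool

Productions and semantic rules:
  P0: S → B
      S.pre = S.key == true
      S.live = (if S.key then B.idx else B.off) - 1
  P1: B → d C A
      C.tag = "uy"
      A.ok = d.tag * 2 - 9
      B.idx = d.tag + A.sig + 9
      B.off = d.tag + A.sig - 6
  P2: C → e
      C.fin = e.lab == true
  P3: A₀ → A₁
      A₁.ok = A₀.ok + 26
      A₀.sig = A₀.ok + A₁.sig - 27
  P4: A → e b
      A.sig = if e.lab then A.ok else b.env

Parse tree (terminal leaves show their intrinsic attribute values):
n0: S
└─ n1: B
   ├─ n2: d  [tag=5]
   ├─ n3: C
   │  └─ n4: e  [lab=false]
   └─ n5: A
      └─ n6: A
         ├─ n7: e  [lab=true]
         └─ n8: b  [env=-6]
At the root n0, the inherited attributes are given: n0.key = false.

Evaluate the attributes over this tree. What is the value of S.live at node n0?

-1

1. n0.key = false  [given at root]
2. n2.tag = 5  [terminal]
3. n3.tag = "uy"  ["uy"]
4. n4.lab = false  [terminal]
5. n3.fin = false  [e.lab == true]
6. n5.ok = 1  [d.tag * 2 - 9]
7. n6.ok = 27  [A₀.ok + 26]
8. n7.lab = true  [terminal]
9. n8.env = -6  [terminal]
10. n6.sig = 27  [if e.lab then A.ok else b.env]
11. n5.sig = 1  [A₀.ok + A₁.sig - 27]
12. n1.idx = 15  [d.tag + A.sig + 9]
13. n1.off = 0  [d.tag + A.sig - 6]
14. n0.pre = false  [S.key == true]
15. n0.live = -1  [(if S.key then B.idx else B.off) - 1]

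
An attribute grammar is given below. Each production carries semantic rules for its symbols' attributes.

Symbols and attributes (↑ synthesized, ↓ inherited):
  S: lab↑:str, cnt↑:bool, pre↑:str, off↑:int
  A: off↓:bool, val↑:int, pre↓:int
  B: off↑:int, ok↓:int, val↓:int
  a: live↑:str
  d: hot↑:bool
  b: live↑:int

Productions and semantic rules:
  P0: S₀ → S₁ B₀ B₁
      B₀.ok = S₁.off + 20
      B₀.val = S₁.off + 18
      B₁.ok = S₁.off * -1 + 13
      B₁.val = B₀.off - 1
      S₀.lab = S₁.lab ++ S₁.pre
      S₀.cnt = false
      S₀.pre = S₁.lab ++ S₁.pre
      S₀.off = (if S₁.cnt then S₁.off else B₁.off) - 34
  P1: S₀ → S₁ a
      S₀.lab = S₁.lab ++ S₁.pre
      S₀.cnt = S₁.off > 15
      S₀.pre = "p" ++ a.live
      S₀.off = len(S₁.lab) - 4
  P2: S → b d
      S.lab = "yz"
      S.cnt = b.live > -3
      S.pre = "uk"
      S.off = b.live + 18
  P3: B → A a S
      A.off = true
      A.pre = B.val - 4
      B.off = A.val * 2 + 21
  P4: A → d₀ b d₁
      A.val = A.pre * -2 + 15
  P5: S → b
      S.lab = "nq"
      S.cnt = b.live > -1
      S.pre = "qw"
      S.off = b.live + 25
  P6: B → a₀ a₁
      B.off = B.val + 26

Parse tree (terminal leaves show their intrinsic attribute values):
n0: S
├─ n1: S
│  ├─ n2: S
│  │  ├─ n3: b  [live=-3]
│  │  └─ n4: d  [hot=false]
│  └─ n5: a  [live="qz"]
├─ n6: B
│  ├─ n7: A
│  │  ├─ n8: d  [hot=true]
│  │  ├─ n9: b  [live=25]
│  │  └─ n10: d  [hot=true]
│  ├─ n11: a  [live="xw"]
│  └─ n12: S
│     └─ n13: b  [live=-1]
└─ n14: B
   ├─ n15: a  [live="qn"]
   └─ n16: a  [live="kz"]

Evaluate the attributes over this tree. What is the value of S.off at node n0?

1. n3.live = -3  [terminal]
2. n4.hot = false  [terminal]
3. n2.lab = "yz"  ["yz"]
4. n2.cnt = false  [b.live > -3]
5. n2.pre = "uk"  ["uk"]
6. n2.off = 15  [b.live + 18]
7. n5.live = "qz"  [terminal]
8. n1.lab = "yzuk"  [S₁.lab ++ S₁.pre]
9. n1.cnt = false  [S₁.off > 15]
10. n1.pre = "pqz"  ["p" ++ a.live]
11. n1.off = -2  [len(S₁.lab) - 4]
12. n6.ok = 18  [S₁.off + 20]
13. n6.val = 16  [S₁.off + 18]
14. n7.off = true  [true]
15. n7.pre = 12  [B.val - 4]
16. n8.hot = true  [terminal]
17. n9.live = 25  [terminal]
18. n10.hot = true  [terminal]
19. n7.val = -9  [A.pre * -2 + 15]
20. n11.live = "xw"  [terminal]
21. n13.live = -1  [terminal]
22. n12.lab = "nq"  ["nq"]
23. n12.cnt = false  [b.live > -1]
24. n12.pre = "qw"  ["qw"]
25. n12.off = 24  [b.live + 25]
26. n6.off = 3  [A.val * 2 + 21]
27. n14.ok = 15  [S₁.off * -1 + 13]
28. n14.val = 2  [B₀.off - 1]
29. n15.live = "qn"  [terminal]
30. n16.live = "kz"  [terminal]
31. n14.off = 28  [B.val + 26]
32. n0.lab = "yzukpqz"  [S₁.lab ++ S₁.pre]
33. n0.cnt = false  [false]
34. n0.pre = "yzukpqz"  [S₁.lab ++ S₁.pre]
35. n0.off = -6  [(if S₁.cnt then S₁.off else B₁.off) - 34]

-6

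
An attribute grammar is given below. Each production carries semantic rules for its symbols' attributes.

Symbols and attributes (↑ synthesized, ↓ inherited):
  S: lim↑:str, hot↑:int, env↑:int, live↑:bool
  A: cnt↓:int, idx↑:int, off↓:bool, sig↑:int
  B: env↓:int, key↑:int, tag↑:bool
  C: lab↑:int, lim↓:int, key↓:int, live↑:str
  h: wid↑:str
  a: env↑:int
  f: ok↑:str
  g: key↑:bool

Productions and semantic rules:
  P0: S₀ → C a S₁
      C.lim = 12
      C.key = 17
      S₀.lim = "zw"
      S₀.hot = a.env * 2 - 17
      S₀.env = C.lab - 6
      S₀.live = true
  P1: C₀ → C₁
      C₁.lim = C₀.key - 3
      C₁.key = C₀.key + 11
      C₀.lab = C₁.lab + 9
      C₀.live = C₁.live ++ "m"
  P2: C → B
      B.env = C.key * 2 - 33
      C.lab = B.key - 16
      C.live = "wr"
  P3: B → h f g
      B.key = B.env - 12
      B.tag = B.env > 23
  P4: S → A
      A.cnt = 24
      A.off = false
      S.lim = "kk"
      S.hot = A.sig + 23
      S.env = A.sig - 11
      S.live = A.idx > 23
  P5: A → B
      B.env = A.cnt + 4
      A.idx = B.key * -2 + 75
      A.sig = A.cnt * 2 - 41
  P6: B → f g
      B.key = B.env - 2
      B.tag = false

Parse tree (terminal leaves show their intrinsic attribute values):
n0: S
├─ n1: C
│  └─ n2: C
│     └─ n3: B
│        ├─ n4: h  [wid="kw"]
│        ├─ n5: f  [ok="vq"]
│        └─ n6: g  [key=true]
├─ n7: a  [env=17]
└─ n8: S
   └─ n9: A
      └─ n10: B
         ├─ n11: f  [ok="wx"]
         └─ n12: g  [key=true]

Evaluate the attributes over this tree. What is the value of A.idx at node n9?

1. n1.lim = 12  [12]
2. n1.key = 17  [17]
3. n2.lim = 14  [C₀.key - 3]
4. n2.key = 28  [C₀.key + 11]
5. n3.env = 23  [C.key * 2 - 33]
6. n4.wid = "kw"  [terminal]
7. n5.ok = "vq"  [terminal]
8. n6.key = true  [terminal]
9. n3.key = 11  [B.env - 12]
10. n3.tag = false  [B.env > 23]
11. n2.lab = -5  [B.key - 16]
12. n2.live = "wr"  ["wr"]
13. n1.lab = 4  [C₁.lab + 9]
14. n1.live = "wrm"  [C₁.live ++ "m"]
15. n7.env = 17  [terminal]
16. n9.cnt = 24  [24]
17. n9.off = false  [false]
18. n10.env = 28  [A.cnt + 4]
19. n11.ok = "wx"  [terminal]
20. n12.key = true  [terminal]
21. n10.key = 26  [B.env - 2]
22. n10.tag = false  [false]
23. n9.idx = 23  [B.key * -2 + 75]
24. n9.sig = 7  [A.cnt * 2 - 41]
25. n8.lim = "kk"  ["kk"]
26. n8.hot = 30  [A.sig + 23]
27. n8.env = -4  [A.sig - 11]
28. n8.live = false  [A.idx > 23]
29. n0.lim = "zw"  ["zw"]
30. n0.hot = 17  [a.env * 2 - 17]
31. n0.env = -2  [C.lab - 6]
32. n0.live = true  [true]

23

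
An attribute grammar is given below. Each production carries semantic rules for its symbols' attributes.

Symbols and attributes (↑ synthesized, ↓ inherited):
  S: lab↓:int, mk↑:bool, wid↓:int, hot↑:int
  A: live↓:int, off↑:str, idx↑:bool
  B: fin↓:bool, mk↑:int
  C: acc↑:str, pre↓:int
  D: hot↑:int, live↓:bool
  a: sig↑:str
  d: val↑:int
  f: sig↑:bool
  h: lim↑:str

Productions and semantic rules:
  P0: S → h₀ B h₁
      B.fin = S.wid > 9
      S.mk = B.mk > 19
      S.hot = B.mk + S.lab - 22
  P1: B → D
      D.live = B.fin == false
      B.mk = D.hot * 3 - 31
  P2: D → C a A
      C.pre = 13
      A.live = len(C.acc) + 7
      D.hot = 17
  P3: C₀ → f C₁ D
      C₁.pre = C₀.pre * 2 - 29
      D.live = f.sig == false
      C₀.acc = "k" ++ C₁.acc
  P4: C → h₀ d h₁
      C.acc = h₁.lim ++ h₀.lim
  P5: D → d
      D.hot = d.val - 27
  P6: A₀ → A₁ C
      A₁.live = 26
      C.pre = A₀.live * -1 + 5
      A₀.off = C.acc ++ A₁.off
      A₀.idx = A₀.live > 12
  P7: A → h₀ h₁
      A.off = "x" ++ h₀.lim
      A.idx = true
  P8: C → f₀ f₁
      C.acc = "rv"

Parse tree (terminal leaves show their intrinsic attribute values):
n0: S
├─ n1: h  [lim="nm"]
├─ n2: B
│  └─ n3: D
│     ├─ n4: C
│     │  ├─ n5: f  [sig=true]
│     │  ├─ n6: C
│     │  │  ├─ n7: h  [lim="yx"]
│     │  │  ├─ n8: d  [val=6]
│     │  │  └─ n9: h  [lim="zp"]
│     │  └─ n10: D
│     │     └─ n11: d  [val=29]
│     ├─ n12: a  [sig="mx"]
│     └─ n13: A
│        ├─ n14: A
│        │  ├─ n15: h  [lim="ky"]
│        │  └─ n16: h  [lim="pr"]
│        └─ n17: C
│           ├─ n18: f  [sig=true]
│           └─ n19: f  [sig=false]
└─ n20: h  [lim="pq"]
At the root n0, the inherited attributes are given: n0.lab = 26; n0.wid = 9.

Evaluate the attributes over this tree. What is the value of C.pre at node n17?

-7

1. n0.lab = 26  [given at root]
2. n0.wid = 9  [given at root]
3. n1.lim = "nm"  [terminal]
4. n2.fin = false  [S.wid > 9]
5. n3.live = true  [B.fin == false]
6. n4.pre = 13  [13]
7. n5.sig = true  [terminal]
8. n6.pre = -3  [C₀.pre * 2 - 29]
9. n7.lim = "yx"  [terminal]
10. n8.val = 6  [terminal]
11. n9.lim = "zp"  [terminal]
12. n6.acc = "zpyx"  [h₁.lim ++ h₀.lim]
13. n10.live = false  [f.sig == false]
14. n11.val = 29  [terminal]
15. n10.hot = 2  [d.val - 27]
16. n4.acc = "kzpyx"  ["k" ++ C₁.acc]
17. n12.sig = "mx"  [terminal]
18. n13.live = 12  [len(C.acc) + 7]
19. n14.live = 26  [26]
20. n15.lim = "ky"  [terminal]
21. n16.lim = "pr"  [terminal]
22. n14.off = "xky"  ["x" ++ h₀.lim]
23. n14.idx = true  [true]
24. n17.pre = -7  [A₀.live * -1 + 5]
25. n18.sig = true  [terminal]
26. n19.sig = false  [terminal]
27. n17.acc = "rv"  ["rv"]
28. n13.off = "rvxky"  [C.acc ++ A₁.off]
29. n13.idx = false  [A₀.live > 12]
30. n3.hot = 17  [17]
31. n2.mk = 20  [D.hot * 3 - 31]
32. n20.lim = "pq"  [terminal]
33. n0.mk = true  [B.mk > 19]
34. n0.hot = 24  [B.mk + S.lab - 22]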